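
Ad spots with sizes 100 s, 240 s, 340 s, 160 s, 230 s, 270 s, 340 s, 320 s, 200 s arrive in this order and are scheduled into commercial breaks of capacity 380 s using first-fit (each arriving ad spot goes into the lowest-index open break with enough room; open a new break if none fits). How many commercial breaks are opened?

7

  100 → break 1 (new)  [load 100/380]
  240 → break 1  [load 340/380]
  340 → break 2 (new)  [load 340/380]
  160 → break 3 (new)  [load 160/380]
  230 → break 4 (new)  [load 230/380]
  270 → break 5 (new)  [load 270/380]
  340 → break 6 (new)  [load 340/380]
  320 → break 7 (new)  [load 320/380]
  200 → break 3  [load 360/380]
7 commercial breaks opened.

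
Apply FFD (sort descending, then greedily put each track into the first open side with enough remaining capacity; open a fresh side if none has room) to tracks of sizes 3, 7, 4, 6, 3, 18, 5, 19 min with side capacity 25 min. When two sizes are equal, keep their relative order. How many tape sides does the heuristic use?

Sorted descending: 19, 18, 7, 6, 5, 4, 3, 3.
  19 → side 1 (new)  [load 19/25]
  18 → side 2 (new)  [load 18/25]
  7 → side 2  [load 25/25]
  6 → side 1  [load 25/25]
  5 → side 3 (new)  [load 5/25]
  4 → side 3  [load 9/25]
  3 → side 3  [load 12/25]
  3 → side 3  [load 15/25]
3 tape sides opened.

3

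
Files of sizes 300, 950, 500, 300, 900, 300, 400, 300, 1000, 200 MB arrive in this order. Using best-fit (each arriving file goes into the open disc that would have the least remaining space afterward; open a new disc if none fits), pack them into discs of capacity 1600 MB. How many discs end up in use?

4

  300 → disc 1 (new)  [load 300/1600]
  950 → disc 1  [load 1250/1600]
  500 → disc 2 (new)  [load 500/1600]
  300 → disc 1  [load 1550/1600]
  900 → disc 2  [load 1400/1600]
  300 → disc 3 (new)  [load 300/1600]
  400 → disc 3  [load 700/1600]
  300 → disc 3  [load 1000/1600]
  1000 → disc 4 (new)  [load 1000/1600]
  200 → disc 2  [load 1600/1600]
4 discs opened.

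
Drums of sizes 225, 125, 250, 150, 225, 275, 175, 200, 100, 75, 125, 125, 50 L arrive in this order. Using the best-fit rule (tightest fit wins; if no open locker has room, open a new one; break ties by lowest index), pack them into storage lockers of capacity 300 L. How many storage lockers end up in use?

  225 → locker 1 (new)  [load 225/300]
  125 → locker 2 (new)  [load 125/300]
  250 → locker 3 (new)  [load 250/300]
  150 → locker 2  [load 275/300]
  225 → locker 4 (new)  [load 225/300]
  275 → locker 5 (new)  [load 275/300]
  175 → locker 6 (new)  [load 175/300]
  200 → locker 7 (new)  [load 200/300]
  100 → locker 7  [load 300/300]
  75 → locker 1  [load 300/300]
  125 → locker 6  [load 300/300]
  125 → locker 8 (new)  [load 125/300]
  50 → locker 3  [load 300/300]
8 storage lockers opened.

8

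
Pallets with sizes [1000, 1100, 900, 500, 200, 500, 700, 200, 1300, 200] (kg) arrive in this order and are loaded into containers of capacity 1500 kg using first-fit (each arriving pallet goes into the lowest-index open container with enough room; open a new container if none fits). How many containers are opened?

  1000 → container 1 (new)  [load 1000/1500]
  1100 → container 2 (new)  [load 1100/1500]
  900 → container 3 (new)  [load 900/1500]
  500 → container 1  [load 1500/1500]
  200 → container 2  [load 1300/1500]
  500 → container 3  [load 1400/1500]
  700 → container 4 (new)  [load 700/1500]
  200 → container 2  [load 1500/1500]
  1300 → container 5 (new)  [load 1300/1500]
  200 → container 4  [load 900/1500]
5 containers opened.

5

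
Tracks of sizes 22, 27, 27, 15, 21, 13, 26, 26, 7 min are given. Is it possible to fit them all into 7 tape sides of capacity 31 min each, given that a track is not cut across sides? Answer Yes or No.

A valid assignment using 7 tape sides:
  side 1: 27 = 27
  side 2: 27 = 27
  side 3: 26 = 26
  side 4: 26 = 26
  side 5: 22 + 7 = 29
  side 6: 21 = 21
  side 7: 15 + 13 = 28
Every load is within 31 min, so 7 tape sides suffice.

Yes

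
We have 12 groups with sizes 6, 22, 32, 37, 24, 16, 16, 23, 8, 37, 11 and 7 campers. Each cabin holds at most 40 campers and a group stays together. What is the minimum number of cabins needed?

Total = 37 + 37 + 32 + 24 + 23 + 22 + 16 + 16 + 11 + 8 + 7 + 6 = 239 campers.
Lower bound: ⌈239/40⌉ = 6 cabins.
A packing using 7 cabins:
  cabin 1: 37 = 37
  cabin 2: 37 = 37
  cabin 3: 32 + 8 = 40
  cabin 4: 24 + 16 = 40
  cabin 5: 23 + 16 = 39
  cabin 6: 22 + 11 + 7 = 40
  cabin 7: 6 = 6
No arrangement into 6 cabins stays within capacity, so 7 is optimal.

7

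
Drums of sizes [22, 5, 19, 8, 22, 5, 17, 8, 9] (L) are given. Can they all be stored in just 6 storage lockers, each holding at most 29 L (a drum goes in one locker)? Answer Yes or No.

Yes

A valid assignment using 5 storage lockers:
  locker 1: 22 + 5 = 27
  locker 2: 22 + 5 = 27
  locker 3: 19 + 9 = 28
  locker 4: 17 + 8 = 25
  locker 5: 8 = 8
That uses only 5 ≤ 6, so 6 storage lockers are enough.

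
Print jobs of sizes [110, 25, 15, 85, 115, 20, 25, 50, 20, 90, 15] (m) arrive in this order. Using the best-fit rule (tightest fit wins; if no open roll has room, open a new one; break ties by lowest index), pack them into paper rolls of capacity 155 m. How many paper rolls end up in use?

  110 → roll 1 (new)  [load 110/155]
  25 → roll 1  [load 135/155]
  15 → roll 1  [load 150/155]
  85 → roll 2 (new)  [load 85/155]
  115 → roll 3 (new)  [load 115/155]
  20 → roll 3  [load 135/155]
  25 → roll 2  [load 110/155]
  50 → roll 4 (new)  [load 50/155]
  20 → roll 3  [load 155/155]
  90 → roll 4  [load 140/155]
  15 → roll 4  [load 155/155]
4 paper rolls opened.

4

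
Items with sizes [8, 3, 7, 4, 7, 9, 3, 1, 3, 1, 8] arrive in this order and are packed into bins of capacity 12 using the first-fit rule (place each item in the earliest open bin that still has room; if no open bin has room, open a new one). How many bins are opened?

5

  8 → bin 1 (new)  [load 8/12]
  3 → bin 1  [load 11/12]
  7 → bin 2 (new)  [load 7/12]
  4 → bin 2  [load 11/12]
  7 → bin 3 (new)  [load 7/12]
  9 → bin 4 (new)  [load 9/12]
  3 → bin 3  [load 10/12]
  1 → bin 1  [load 12/12]
  3 → bin 4  [load 12/12]
  1 → bin 2  [load 12/12]
  8 → bin 5 (new)  [load 8/12]
5 bins opened.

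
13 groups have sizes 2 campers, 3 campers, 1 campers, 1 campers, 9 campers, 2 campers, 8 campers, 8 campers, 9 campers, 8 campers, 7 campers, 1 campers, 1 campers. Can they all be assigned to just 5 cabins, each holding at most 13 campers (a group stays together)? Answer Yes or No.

Total = 60 campers; ⌈60/13⌉ = 5.
6 groups each exceed half the capacity and cannot share a cabin, forcing at least 6 cabins.
At least 6 cabins are required, but only 5 are allowed.

No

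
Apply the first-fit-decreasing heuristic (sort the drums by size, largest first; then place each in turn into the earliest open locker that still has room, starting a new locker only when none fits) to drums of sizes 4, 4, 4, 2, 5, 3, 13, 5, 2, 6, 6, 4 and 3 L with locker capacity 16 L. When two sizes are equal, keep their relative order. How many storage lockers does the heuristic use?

4

Sorted descending: 13, 6, 6, 5, 5, 4, 4, 4, 4, 3, 3, 2, 2.
  13 → locker 1 (new)  [load 13/16]
  6 → locker 2 (new)  [load 6/16]
  6 → locker 2  [load 12/16]
  5 → locker 3 (new)  [load 5/16]
  5 → locker 3  [load 10/16]
  4 → locker 2  [load 16/16]
  4 → locker 3  [load 14/16]
  4 → locker 4 (new)  [load 4/16]
  4 → locker 4  [load 8/16]
  3 → locker 1  [load 16/16]
  3 → locker 4  [load 11/16]
  2 → locker 3  [load 16/16]
  2 → locker 4  [load 13/16]
4 storage lockers opened.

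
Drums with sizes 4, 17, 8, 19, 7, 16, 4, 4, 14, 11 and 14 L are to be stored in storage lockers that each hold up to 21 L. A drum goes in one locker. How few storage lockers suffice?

Total = 19 + 17 + 16 + 14 + 14 + 11 + 8 + 7 + 4 + 4 + 4 = 118 L.
Lower bound: ⌈118/21⌉ = 6 storage lockers.
A packing using 6 storage lockers:
  locker 1: 19 = 19
  locker 2: 17 + 4 = 21
  locker 3: 16 + 4 = 20
  locker 4: 14 + 7 = 21
  locker 5: 14 + 4 = 18
  locker 6: 11 + 8 = 19
This matches the lower bound, so 6 is optimal.

6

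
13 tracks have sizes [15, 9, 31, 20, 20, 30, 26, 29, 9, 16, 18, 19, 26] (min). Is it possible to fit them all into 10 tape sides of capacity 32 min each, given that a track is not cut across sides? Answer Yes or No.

Yes

A valid assignment using 10 tape sides:
  side 1: 31 = 31
  side 2: 30 = 30
  side 3: 29 = 29
  side 4: 26 = 26
  side 5: 26 = 26
  side 6: 20 + 9 = 29
  side 7: 20 + 9 = 29
  side 8: 19 = 19
  side 9: 18 = 18
  side 10: 16 + 15 = 31
Every load is within 32 min, so 10 tape sides suffice.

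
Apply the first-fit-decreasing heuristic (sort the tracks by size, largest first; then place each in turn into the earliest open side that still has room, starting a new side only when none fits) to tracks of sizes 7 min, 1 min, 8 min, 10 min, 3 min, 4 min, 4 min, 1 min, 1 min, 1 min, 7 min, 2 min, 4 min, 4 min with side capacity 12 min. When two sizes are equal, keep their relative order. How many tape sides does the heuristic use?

5

Sorted descending: 10, 8, 7, 7, 4, 4, 4, 4, 3, 2, 1, 1, 1, 1.
  10 → side 1 (new)  [load 10/12]
  8 → side 2 (new)  [load 8/12]
  7 → side 3 (new)  [load 7/12]
  7 → side 4 (new)  [load 7/12]
  4 → side 2  [load 12/12]
  4 → side 3  [load 11/12]
  4 → side 4  [load 11/12]
  4 → side 5 (new)  [load 4/12]
  3 → side 5  [load 7/12]
  2 → side 1  [load 12/12]
  1 → side 3  [load 12/12]
  1 → side 4  [load 12/12]
  1 → side 5  [load 8/12]
  1 → side 5  [load 9/12]
5 tape sides opened.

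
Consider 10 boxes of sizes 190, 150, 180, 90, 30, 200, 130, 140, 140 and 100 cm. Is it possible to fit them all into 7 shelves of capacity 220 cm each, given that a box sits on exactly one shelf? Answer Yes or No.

No

Total = 1350 cm; ⌈1350/220⌉ = 7.
The bound of 7 does not rule out 7, but exhaustive search shows no assignment into 7 shelves of capacity 220 cm exists — the minimum is 8.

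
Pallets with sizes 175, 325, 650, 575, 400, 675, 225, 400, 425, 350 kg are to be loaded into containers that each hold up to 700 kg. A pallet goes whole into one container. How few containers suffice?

Total = 675 + 650 + 575 + 425 + 400 + 400 + 350 + 325 + 225 + 175 = 4200 kg.
Lower bound: ⌈4200/700⌉ = 6 containers.
A packing using 7 containers:
  container 1: 675 = 675
  container 2: 650 = 650
  container 3: 575 = 575
  container 4: 425 + 225 = 650
  container 5: 400 + 175 = 575
  container 6: 400 = 400
  container 7: 350 + 325 = 675
No arrangement into 6 containers stays within capacity, so 7 is optimal.

7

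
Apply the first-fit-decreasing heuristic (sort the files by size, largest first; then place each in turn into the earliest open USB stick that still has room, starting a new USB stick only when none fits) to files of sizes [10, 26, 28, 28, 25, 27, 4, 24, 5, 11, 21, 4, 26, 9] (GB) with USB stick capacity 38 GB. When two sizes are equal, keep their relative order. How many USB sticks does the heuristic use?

Sorted descending: 28, 28, 27, 26, 26, 25, 24, 21, 11, 10, 9, 5, 4, 4.
  28 → USB stick 1 (new)  [load 28/38]
  28 → USB stick 2 (new)  [load 28/38]
  27 → USB stick 3 (new)  [load 27/38]
  26 → USB stick 4 (new)  [load 26/38]
  26 → USB stick 5 (new)  [load 26/38]
  25 → USB stick 6 (new)  [load 25/38]
  24 → USB stick 7 (new)  [load 24/38]
  21 → USB stick 8 (new)  [load 21/38]
  11 → USB stick 3  [load 38/38]
  10 → USB stick 1  [load 38/38]
  9 → USB stick 2  [load 37/38]
  5 → USB stick 4  [load 31/38]
  4 → USB stick 4  [load 35/38]
  4 → USB stick 5  [load 30/38]
8 USB sticks opened.

8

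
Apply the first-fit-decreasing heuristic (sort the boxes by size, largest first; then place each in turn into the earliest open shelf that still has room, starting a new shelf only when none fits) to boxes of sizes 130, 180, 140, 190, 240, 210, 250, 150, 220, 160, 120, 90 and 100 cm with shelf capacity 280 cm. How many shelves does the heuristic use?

9

Sorted descending: 250, 240, 220, 210, 190, 180, 160, 150, 140, 130, 120, 100, 90.
  250 → shelf 1 (new)  [load 250/280]
  240 → shelf 2 (new)  [load 240/280]
  220 → shelf 3 (new)  [load 220/280]
  210 → shelf 4 (new)  [load 210/280]
  190 → shelf 5 (new)  [load 190/280]
  180 → shelf 6 (new)  [load 180/280]
  160 → shelf 7 (new)  [load 160/280]
  150 → shelf 8 (new)  [load 150/280]
  140 → shelf 9 (new)  [load 140/280]
  130 → shelf 8  [load 280/280]
  120 → shelf 7  [load 280/280]
  100 → shelf 6  [load 280/280]
  90 → shelf 5  [load 280/280]
9 shelves opened.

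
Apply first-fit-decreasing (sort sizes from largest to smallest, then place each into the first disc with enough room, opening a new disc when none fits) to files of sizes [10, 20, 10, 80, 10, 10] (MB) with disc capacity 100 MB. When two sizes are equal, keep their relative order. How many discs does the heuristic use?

2

Sorted descending: 80, 20, 10, 10, 10, 10.
  80 → disc 1 (new)  [load 80/100]
  20 → disc 1  [load 100/100]
  10 → disc 2 (new)  [load 10/100]
  10 → disc 2  [load 20/100]
  10 → disc 2  [load 30/100]
  10 → disc 2  [load 40/100]
2 discs opened.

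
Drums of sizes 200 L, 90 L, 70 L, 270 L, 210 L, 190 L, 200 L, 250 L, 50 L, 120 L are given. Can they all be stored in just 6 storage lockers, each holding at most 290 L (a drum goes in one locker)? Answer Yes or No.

Total = 1650 L; ⌈1650/290⌉ = 6.
The bound of 6 does not rule out 6, but exhaustive search shows no assignment into 6 storage lockers of capacity 290 L exists — the minimum is 7.

No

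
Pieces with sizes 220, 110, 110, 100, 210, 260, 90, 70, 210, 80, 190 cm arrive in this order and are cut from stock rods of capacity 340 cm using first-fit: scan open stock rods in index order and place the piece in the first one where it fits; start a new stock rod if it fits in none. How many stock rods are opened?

6

  220 → stock rod 1 (new)  [load 220/340]
  110 → stock rod 1  [load 330/340]
  110 → stock rod 2 (new)  [load 110/340]
  100 → stock rod 2  [load 210/340]
  210 → stock rod 3 (new)  [load 210/340]
  260 → stock rod 4 (new)  [load 260/340]
  90 → stock rod 2  [load 300/340]
  70 → stock rod 3  [load 280/340]
  210 → stock rod 5 (new)  [load 210/340]
  80 → stock rod 4  [load 340/340]
  190 → stock rod 6 (new)  [load 190/340]
6 stock rods opened.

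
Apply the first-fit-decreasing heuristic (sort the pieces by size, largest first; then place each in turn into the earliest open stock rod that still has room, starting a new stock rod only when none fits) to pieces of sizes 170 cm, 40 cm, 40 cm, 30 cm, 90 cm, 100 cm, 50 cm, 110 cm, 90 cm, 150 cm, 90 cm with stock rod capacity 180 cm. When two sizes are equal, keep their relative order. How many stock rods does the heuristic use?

Sorted descending: 170, 150, 110, 100, 90, 90, 90, 50, 40, 40, 30.
  170 → stock rod 1 (new)  [load 170/180]
  150 → stock rod 2 (new)  [load 150/180]
  110 → stock rod 3 (new)  [load 110/180]
  100 → stock rod 4 (new)  [load 100/180]
  90 → stock rod 5 (new)  [load 90/180]
  90 → stock rod 5  [load 180/180]
  90 → stock rod 6 (new)  [load 90/180]
  50 → stock rod 3  [load 160/180]
  40 → stock rod 4  [load 140/180]
  40 → stock rod 4  [load 180/180]
  30 → stock rod 2  [load 180/180]
6 stock rods opened.

6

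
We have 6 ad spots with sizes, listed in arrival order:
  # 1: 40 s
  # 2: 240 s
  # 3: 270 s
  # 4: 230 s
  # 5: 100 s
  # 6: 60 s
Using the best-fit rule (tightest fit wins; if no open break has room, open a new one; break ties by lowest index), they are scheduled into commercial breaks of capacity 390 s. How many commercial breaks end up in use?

  40 → break 1 (new)  [load 40/390]
  240 → break 1  [load 280/390]
  270 → break 2 (new)  [load 270/390]
  230 → break 3 (new)  [load 230/390]
  100 → break 1  [load 380/390]
  60 → break 2  [load 330/390]
3 commercial breaks opened.

3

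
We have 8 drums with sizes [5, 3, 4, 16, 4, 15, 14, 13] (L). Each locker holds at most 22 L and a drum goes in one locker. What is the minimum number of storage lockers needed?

Total = 16 + 15 + 14 + 13 + 5 + 4 + 4 + 3 = 74 L.
Lower bound: ⌈74/22⌉ = 4 storage lockers.
A packing using 4 storage lockers:
  locker 1: 16 + 5 = 21
  locker 2: 15 + 4 + 3 = 22
  locker 3: 14 + 4 = 18
  locker 4: 13 = 13
This matches the lower bound, so 4 is optimal.

4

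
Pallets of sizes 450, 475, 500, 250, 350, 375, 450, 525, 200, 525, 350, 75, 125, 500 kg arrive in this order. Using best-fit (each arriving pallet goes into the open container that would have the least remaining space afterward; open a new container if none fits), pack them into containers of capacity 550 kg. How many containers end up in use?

11

  450 → container 1 (new)  [load 450/550]
  475 → container 2 (new)  [load 475/550]
  500 → container 3 (new)  [load 500/550]
  250 → container 4 (new)  [load 250/550]
  350 → container 5 (new)  [load 350/550]
  375 → container 6 (new)  [load 375/550]
  450 → container 7 (new)  [load 450/550]
  525 → container 8 (new)  [load 525/550]
  200 → container 5  [load 550/550]
  525 → container 9 (new)  [load 525/550]
  350 → container 10 (new)  [load 350/550]
  75 → container 2  [load 550/550]
  125 → container 6  [load 500/550]
  500 → container 11 (new)  [load 500/550]
11 containers opened.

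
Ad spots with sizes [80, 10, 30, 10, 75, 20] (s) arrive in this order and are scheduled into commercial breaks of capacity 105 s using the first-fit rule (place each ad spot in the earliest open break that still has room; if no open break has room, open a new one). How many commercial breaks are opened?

  80 → break 1 (new)  [load 80/105]
  10 → break 1  [load 90/105]
  30 → break 2 (new)  [load 30/105]
  10 → break 1  [load 100/105]
  75 → break 2  [load 105/105]
  20 → break 3 (new)  [load 20/105]
3 commercial breaks opened.

3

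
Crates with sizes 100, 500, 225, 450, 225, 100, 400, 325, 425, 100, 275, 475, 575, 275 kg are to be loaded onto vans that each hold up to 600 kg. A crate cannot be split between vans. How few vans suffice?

Total = 575 + 500 + 475 + 450 + 425 + 400 + 325 + 275 + 275 + 225 + 225 + 100 + 100 + 100 = 4450 kg.
Lower bound: ⌈4450/600⌉ = 8 vans.
A packing using 9 vans:
  van 1: 575 = 575
  van 2: 500 + 100 = 600
  van 3: 475 + 100 = 575
  van 4: 450 + 100 = 550
  van 5: 425 = 425
  van 6: 400 = 400
  van 7: 325 + 275 = 600
  van 8: 275 + 225 = 500
  van 9: 225 = 225
No arrangement into 8 vans stays within capacity, so 9 is optimal.

9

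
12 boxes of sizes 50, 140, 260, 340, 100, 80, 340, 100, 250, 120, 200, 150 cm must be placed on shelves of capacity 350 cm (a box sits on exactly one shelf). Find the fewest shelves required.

7

Total = 340 + 340 + 260 + 250 + 200 + 150 + 140 + 120 + 100 + 100 + 80 + 50 = 2130 cm.
Lower bound: ⌈2130/350⌉ = 7 shelves.
A packing using 7 shelves:
  shelf 1: 340 = 340
  shelf 2: 340 = 340
  shelf 3: 260 + 80 = 340
  shelf 4: 250 + 100 = 350
  shelf 5: 200 + 150 = 350
  shelf 6: 140 + 120 + 50 = 310
  shelf 7: 100 = 100
This matches the lower bound, so 7 is optimal.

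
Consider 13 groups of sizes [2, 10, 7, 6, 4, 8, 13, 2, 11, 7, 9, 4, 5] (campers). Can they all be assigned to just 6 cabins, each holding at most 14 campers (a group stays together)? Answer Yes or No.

No

Total = 88 campers; ⌈88/14⌉ = 7.
At least 7 cabins are required, but only 6 are allowed.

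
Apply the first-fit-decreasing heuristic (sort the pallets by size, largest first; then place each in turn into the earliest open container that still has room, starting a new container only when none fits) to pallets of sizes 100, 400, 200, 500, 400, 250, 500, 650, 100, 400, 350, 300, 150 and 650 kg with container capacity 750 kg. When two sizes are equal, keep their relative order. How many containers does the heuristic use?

7

Sorted descending: 650, 650, 500, 500, 400, 400, 400, 350, 300, 250, 200, 150, 100, 100.
  650 → container 1 (new)  [load 650/750]
  650 → container 2 (new)  [load 650/750]
  500 → container 3 (new)  [load 500/750]
  500 → container 4 (new)  [load 500/750]
  400 → container 5 (new)  [load 400/750]
  400 → container 6 (new)  [load 400/750]
  400 → container 7 (new)  [load 400/750]
  350 → container 5  [load 750/750]
  300 → container 6  [load 700/750]
  250 → container 3  [load 750/750]
  200 → container 4  [load 700/750]
  150 → container 7  [load 550/750]
  100 → container 1  [load 750/750]
  100 → container 2  [load 750/750]
7 containers opened.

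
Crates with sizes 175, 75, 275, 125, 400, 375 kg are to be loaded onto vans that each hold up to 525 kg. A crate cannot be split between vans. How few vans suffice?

3

Total = 400 + 375 + 275 + 175 + 125 + 75 = 1425 kg.
Lower bound: ⌈1425/525⌉ = 3 vans.
A packing using 3 vans:
  van 1: 400 + 125 = 525
  van 2: 375 + 75 = 450
  van 3: 275 + 175 = 450
This matches the lower bound, so 3 is optimal.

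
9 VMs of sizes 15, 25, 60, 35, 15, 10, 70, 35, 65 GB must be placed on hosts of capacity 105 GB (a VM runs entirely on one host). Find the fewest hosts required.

4

Total = 70 + 65 + 60 + 35 + 35 + 25 + 15 + 15 + 10 = 330 GB.
Lower bound: ⌈330/105⌉ = 4 hosts.
A packing using 4 hosts:
  host 1: 70 + 35 = 105
  host 2: 65 + 35 = 100
  host 3: 60 + 25 + 15 = 100
  host 4: 15 + 10 = 25
This matches the lower bound, so 4 is optimal.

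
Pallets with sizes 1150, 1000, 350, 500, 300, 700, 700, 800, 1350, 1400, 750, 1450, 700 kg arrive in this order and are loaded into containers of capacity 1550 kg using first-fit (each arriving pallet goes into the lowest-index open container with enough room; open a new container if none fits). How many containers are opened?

  1150 → container 1 (new)  [load 1150/1550]
  1000 → container 2 (new)  [load 1000/1550]
  350 → container 1  [load 1500/1550]
  500 → container 2  [load 1500/1550]
  300 → container 3 (new)  [load 300/1550]
  700 → container 3  [load 1000/1550]
  700 → container 4 (new)  [load 700/1550]
  800 → container 4  [load 1500/1550]
  1350 → container 5 (new)  [load 1350/1550]
  1400 → container 6 (new)  [load 1400/1550]
  750 → container 7 (new)  [load 750/1550]
  1450 → container 8 (new)  [load 1450/1550]
  700 → container 7  [load 1450/1550]
8 containers opened.

8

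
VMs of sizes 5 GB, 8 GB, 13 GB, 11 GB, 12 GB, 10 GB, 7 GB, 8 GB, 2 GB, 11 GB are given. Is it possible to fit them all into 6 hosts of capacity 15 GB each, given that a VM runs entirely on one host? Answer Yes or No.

No

Total = 87 GB; ⌈87/15⌉ = 6.
7 VMs each exceed half the capacity and cannot share a host, forcing at least 7 hosts.
At least 7 hosts are required, but only 6 are allowed.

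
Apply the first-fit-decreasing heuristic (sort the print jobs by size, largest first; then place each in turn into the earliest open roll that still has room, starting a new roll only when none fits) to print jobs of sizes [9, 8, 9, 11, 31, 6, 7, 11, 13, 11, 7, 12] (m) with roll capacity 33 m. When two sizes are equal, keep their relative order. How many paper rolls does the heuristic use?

5

Sorted descending: 31, 13, 12, 11, 11, 11, 9, 9, 8, 7, 7, 6.
  31 → roll 1 (new)  [load 31/33]
  13 → roll 2 (new)  [load 13/33]
  12 → roll 2  [load 25/33]
  11 → roll 3 (new)  [load 11/33]
  11 → roll 3  [load 22/33]
  11 → roll 3  [load 33/33]
  9 → roll 4 (new)  [load 9/33]
  9 → roll 4  [load 18/33]
  8 → roll 2  [load 33/33]
  7 → roll 4  [load 25/33]
  7 → roll 4  [load 32/33]
  6 → roll 5 (new)  [load 6/33]
5 paper rolls opened.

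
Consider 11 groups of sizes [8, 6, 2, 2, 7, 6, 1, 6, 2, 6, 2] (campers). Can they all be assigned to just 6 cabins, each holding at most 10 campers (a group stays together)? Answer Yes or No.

A valid assignment using 6 cabins:
  cabin 1: 8 + 2 = 10
  cabin 2: 7 + 2 + 1 = 10
  cabin 3: 6 + 2 + 2 = 10
  cabin 4: 6 = 6
  cabin 5: 6 = 6
  cabin 6: 6 = 6
Every load is within 10 campers, so 6 cabins suffice.

Yes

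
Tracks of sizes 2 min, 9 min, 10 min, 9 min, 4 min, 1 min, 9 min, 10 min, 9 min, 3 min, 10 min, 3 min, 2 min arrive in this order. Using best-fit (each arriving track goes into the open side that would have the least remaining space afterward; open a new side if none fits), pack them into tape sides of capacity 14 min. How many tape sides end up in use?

7

  2 → side 1 (new)  [load 2/14]
  9 → side 1  [load 11/14]
  10 → side 2 (new)  [load 10/14]
  9 → side 3 (new)  [load 9/14]
  4 → side 2  [load 14/14]
  1 → side 1  [load 12/14]
  9 → side 4 (new)  [load 9/14]
  10 → side 5 (new)  [load 10/14]
  9 → side 6 (new)  [load 9/14]
  3 → side 5  [load 13/14]
  10 → side 7 (new)  [load 10/14]
  3 → side 7  [load 13/14]
  2 → side 1  [load 14/14]
7 tape sides opened.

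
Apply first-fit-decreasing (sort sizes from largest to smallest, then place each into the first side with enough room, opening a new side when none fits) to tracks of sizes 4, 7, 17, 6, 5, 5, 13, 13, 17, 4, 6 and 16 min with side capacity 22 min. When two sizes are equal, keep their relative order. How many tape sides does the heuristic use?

6

Sorted descending: 17, 17, 16, 13, 13, 7, 6, 6, 5, 5, 4, 4.
  17 → side 1 (new)  [load 17/22]
  17 → side 2 (new)  [load 17/22]
  16 → side 3 (new)  [load 16/22]
  13 → side 4 (new)  [load 13/22]
  13 → side 5 (new)  [load 13/22]
  7 → side 4  [load 20/22]
  6 → side 3  [load 22/22]
  6 → side 5  [load 19/22]
  5 → side 1  [load 22/22]
  5 → side 2  [load 22/22]
  4 → side 6 (new)  [load 4/22]
  4 → side 6  [load 8/22]
6 tape sides opened.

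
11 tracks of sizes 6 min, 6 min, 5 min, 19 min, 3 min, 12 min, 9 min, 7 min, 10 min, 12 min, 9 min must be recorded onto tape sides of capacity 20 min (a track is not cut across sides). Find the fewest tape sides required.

Total = 19 + 12 + 12 + 10 + 9 + 9 + 7 + 6 + 6 + 5 + 3 = 98 min.
Lower bound: ⌈98/20⌉ = 5 tape sides.
A packing using 6 tape sides:
  side 1: 19 = 19
  side 2: 12 + 7 = 19
  side 3: 12 + 6 = 18
  side 4: 10 + 9 = 19
  side 5: 9 + 6 + 5 = 20
  side 6: 3 = 3
No arrangement into 5 tape sides stays within capacity, so 6 is optimal.

6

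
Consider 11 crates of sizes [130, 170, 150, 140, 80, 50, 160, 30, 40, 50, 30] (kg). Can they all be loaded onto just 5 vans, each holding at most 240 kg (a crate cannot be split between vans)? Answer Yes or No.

Yes

A valid assignment using 5 vans:
  van 1: 170 + 50 = 220
  van 2: 160 + 80 = 240
  van 3: 150 + 50 + 40 = 240
  van 4: 140 + 30 + 30 = 200
  van 5: 130 = 130
Every load is within 240 kg, so 5 vans suffice.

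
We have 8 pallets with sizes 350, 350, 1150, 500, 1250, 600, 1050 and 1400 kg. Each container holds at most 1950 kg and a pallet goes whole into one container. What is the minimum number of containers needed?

Total = 1400 + 1250 + 1150 + 1050 + 600 + 500 + 350 + 350 = 6650 kg.
Lower bound: ⌈6650/1950⌉ = 4 containers.
A packing using 4 containers:
  container 1: 1400 + 500 = 1900
  container 2: 1250 + 600 = 1850
  container 3: 1150 + 350 + 350 = 1850
  container 4: 1050 = 1050
This matches the lower bound, so 4 is optimal.

4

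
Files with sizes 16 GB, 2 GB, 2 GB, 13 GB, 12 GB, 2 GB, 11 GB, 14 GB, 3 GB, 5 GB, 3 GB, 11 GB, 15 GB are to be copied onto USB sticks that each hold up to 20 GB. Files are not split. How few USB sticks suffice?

7

Total = 16 + 15 + 14 + 13 + 12 + 11 + 11 + 5 + 3 + 3 + 2 + 2 + 2 = 109 GB.
Lower bound: ⌈109/20⌉ = 6 USB sticks.
Also, 7 files each exceed 10 GB, and no two of those can share a USB stick, so at least 7 USB sticks are needed.
A packing using 7 USB sticks:
  USB stick 1: 16 + 3 = 19
  USB stick 2: 15 + 5 = 20
  USB stick 3: 14 + 3 + 2 = 19
  USB stick 4: 13 + 2 + 2 = 17
  USB stick 5: 12 = 12
  USB stick 6: 11 = 11
  USB stick 7: 11 = 11
This matches the lower bound, so 7 is optimal.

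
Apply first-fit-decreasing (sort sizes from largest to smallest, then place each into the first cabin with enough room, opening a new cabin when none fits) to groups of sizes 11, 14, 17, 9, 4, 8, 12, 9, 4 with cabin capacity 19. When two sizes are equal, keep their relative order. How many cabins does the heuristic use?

5

Sorted descending: 17, 14, 12, 11, 9, 9, 8, 4, 4.
  17 → cabin 1 (new)  [load 17/19]
  14 → cabin 2 (new)  [load 14/19]
  12 → cabin 3 (new)  [load 12/19]
  11 → cabin 4 (new)  [load 11/19]
  9 → cabin 5 (new)  [load 9/19]
  9 → cabin 5  [load 18/19]
  8 → cabin 4  [load 19/19]
  4 → cabin 2  [load 18/19]
  4 → cabin 3  [load 16/19]
5 cabins opened.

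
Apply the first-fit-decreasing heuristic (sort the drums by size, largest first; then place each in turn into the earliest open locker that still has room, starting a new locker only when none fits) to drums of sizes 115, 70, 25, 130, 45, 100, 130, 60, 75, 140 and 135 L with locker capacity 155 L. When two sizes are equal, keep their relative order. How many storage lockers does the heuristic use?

8

Sorted descending: 140, 135, 130, 130, 115, 100, 75, 70, 60, 45, 25.
  140 → locker 1 (new)  [load 140/155]
  135 → locker 2 (new)  [load 135/155]
  130 → locker 3 (new)  [load 130/155]
  130 → locker 4 (new)  [load 130/155]
  115 → locker 5 (new)  [load 115/155]
  100 → locker 6 (new)  [load 100/155]
  75 → locker 7 (new)  [load 75/155]
  70 → locker 7  [load 145/155]
  60 → locker 8 (new)  [load 60/155]
  45 → locker 6  [load 145/155]
  25 → locker 3  [load 155/155]
8 storage lockers opened.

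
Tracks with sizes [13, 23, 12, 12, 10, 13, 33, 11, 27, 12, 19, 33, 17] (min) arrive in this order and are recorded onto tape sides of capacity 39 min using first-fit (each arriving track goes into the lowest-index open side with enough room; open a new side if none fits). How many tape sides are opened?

  13 → side 1 (new)  [load 13/39]
  23 → side 1  [load 36/39]
  12 → side 2 (new)  [load 12/39]
  12 → side 2  [load 24/39]
  10 → side 2  [load 34/39]
  13 → side 3 (new)  [load 13/39]
  33 → side 4 (new)  [load 33/39]
  11 → side 3  [load 24/39]
  27 → side 5 (new)  [load 27/39]
  12 → side 3  [load 36/39]
  19 → side 6 (new)  [load 19/39]
  33 → side 7 (new)  [load 33/39]
  17 → side 6  [load 36/39]
7 tape sides opened.

7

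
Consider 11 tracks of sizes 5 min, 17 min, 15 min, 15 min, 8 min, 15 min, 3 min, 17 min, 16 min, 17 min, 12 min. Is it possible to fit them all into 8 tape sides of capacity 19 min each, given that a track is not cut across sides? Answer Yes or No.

Total = 140 min; ⌈140/19⌉ = 8.
The bound of 8 does not rule out 8, but exhaustive search shows no assignment into 8 tape sides of capacity 19 min exists — the minimum is 9.

No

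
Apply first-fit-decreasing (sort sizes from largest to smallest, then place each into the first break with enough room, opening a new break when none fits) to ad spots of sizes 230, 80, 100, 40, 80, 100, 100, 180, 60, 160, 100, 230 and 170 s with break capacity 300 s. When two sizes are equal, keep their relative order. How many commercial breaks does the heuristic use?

Sorted descending: 230, 230, 180, 170, 160, 100, 100, 100, 100, 80, 80, 60, 40.
  230 → break 1 (new)  [load 230/300]
  230 → break 2 (new)  [load 230/300]
  180 → break 3 (new)  [load 180/300]
  170 → break 4 (new)  [load 170/300]
  160 → break 5 (new)  [load 160/300]
  100 → break 3  [load 280/300]
  100 → break 4  [load 270/300]
  100 → break 5  [load 260/300]
  100 → break 6 (new)  [load 100/300]
  80 → break 6  [load 180/300]
  80 → break 6  [load 260/300]
  60 → break 1  [load 290/300]
  40 → break 2  [load 270/300]
6 commercial breaks opened.

6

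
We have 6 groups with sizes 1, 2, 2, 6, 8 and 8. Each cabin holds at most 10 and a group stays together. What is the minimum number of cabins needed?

3

Total = 8 + 8 + 6 + 2 + 2 + 1 = 27.
Lower bound: ⌈27/10⌉ = 3 cabins.
A packing using 3 cabins:
  cabin 1: 8 + 2 = 10
  cabin 2: 8 + 2 = 10
  cabin 3: 6 + 1 = 7
This matches the lower bound, so 3 is optimal.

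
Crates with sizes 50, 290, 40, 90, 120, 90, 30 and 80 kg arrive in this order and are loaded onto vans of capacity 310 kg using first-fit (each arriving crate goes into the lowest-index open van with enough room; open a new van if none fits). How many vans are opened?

3

  50 → van 1 (new)  [load 50/310]
  290 → van 2 (new)  [load 290/310]
  40 → van 1  [load 90/310]
  90 → van 1  [load 180/310]
  120 → van 1  [load 300/310]
  90 → van 3 (new)  [load 90/310]
  30 → van 3  [load 120/310]
  80 → van 3  [load 200/310]
3 vans opened.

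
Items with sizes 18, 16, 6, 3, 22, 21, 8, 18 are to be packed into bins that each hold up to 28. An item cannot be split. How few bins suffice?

Total = 22 + 21 + 18 + 18 + 16 + 8 + 6 + 3 = 112.
Lower bound: ⌈112/28⌉ = 4 bins.
Also, 5 items each exceed 14, and no two of those can share a bin, so at least 5 bins are needed.
A packing using 5 bins:
  bin 1: 22 + 6 = 28
  bin 2: 21 + 3 = 24
  bin 3: 18 + 8 = 26
  bin 4: 18 = 18
  bin 5: 16 = 16
This matches the lower bound, so 5 is optimal.

5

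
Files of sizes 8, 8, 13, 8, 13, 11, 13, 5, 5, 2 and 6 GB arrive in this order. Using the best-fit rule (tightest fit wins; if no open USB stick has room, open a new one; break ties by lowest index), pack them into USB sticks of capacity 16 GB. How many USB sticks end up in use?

7

  8 → USB stick 1 (new)  [load 8/16]
  8 → USB stick 1  [load 16/16]
  13 → USB stick 2 (new)  [load 13/16]
  8 → USB stick 3 (new)  [load 8/16]
  13 → USB stick 4 (new)  [load 13/16]
  11 → USB stick 5 (new)  [load 11/16]
  13 → USB stick 6 (new)  [load 13/16]
  5 → USB stick 5  [load 16/16]
  5 → USB stick 3  [load 13/16]
  2 → USB stick 2  [load 15/16]
  6 → USB stick 7 (new)  [load 6/16]
7 USB sticks opened.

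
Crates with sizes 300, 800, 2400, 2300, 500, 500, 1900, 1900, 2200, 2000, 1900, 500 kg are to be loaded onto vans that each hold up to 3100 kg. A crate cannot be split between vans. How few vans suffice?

Total = 2400 + 2300 + 2200 + 2000 + 1900 + 1900 + 1900 + 800 + 500 + 500 + 500 + 300 = 17200 kg.
Lower bound: ⌈17200/3100⌉ = 6 vans.
Also, 7 crates each exceed 1550 kg, and no two of those can share a van, so at least 7 vans are needed.
A packing using 7 vans:
  van 1: 2400 + 500 = 2900
  van 2: 2300 + 800 = 3100
  van 3: 2200 + 500 + 300 = 3000
  van 4: 2000 + 500 = 2500
  van 5: 1900 = 1900
  van 6: 1900 = 1900
  van 7: 1900 = 1900
This matches the lower bound, so 7 is optimal.

7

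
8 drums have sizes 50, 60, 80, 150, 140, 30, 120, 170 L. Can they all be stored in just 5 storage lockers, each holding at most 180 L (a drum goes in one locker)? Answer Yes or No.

Yes

A valid assignment using 5 storage lockers:
  locker 1: 170 = 170
  locker 2: 150 + 30 = 180
  locker 3: 140 = 140
  locker 4: 120 + 60 = 180
  locker 5: 80 + 50 = 130
Every load is within 180 L, so 5 storage lockers suffice.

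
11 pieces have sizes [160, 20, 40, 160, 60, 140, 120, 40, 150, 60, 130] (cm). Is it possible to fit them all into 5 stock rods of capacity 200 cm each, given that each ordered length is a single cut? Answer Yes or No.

No

Total = 1080 cm; ⌈1080/200⌉ = 6.
At least 6 stock rods are required, but only 5 are allowed.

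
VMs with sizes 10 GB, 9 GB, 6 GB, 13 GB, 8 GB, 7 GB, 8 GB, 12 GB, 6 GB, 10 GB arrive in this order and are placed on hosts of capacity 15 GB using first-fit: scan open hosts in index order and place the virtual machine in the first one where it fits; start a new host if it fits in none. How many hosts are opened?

  10 → host 1 (new)  [load 10/15]
  9 → host 2 (new)  [load 9/15]
  6 → host 2  [load 15/15]
  13 → host 3 (new)  [load 13/15]
  8 → host 4 (new)  [load 8/15]
  7 → host 4  [load 15/15]
  8 → host 5 (new)  [load 8/15]
  12 → host 6 (new)  [load 12/15]
  6 → host 5  [load 14/15]
  10 → host 7 (new)  [load 10/15]
7 hosts opened.

7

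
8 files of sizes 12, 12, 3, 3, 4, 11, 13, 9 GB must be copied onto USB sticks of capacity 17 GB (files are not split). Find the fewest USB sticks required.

5

Total = 13 + 12 + 12 + 11 + 9 + 4 + 3 + 3 = 67 GB.
Lower bound: ⌈67/17⌉ = 4 USB sticks.
Also, 5 files each exceed 17/2 GB, and no two of those can share a USB stick, so at least 5 USB sticks are needed.
A packing using 5 USB sticks:
  USB stick 1: 13 + 4 = 17
  USB stick 2: 12 + 3 = 15
  USB stick 3: 12 + 3 = 15
  USB stick 4: 11 = 11
  USB stick 5: 9 = 9
This matches the lower bound, so 5 is optimal.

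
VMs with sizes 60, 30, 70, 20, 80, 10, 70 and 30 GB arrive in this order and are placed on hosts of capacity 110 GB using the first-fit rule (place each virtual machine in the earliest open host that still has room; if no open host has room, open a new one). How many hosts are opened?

4

  60 → host 1 (new)  [load 60/110]
  30 → host 1  [load 90/110]
  70 → host 2 (new)  [load 70/110]
  20 → host 1  [load 110/110]
  80 → host 3 (new)  [load 80/110]
  10 → host 2  [load 80/110]
  70 → host 4 (new)  [load 70/110]
  30 → host 2  [load 110/110]
4 hosts opened.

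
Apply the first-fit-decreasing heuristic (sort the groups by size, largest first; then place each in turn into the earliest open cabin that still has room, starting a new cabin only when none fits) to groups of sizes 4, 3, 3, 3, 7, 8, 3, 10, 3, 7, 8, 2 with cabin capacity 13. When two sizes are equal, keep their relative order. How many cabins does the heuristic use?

5

Sorted descending: 10, 8, 8, 7, 7, 4, 3, 3, 3, 3, 3, 2.
  10 → cabin 1 (new)  [load 10/13]
  8 → cabin 2 (new)  [load 8/13]
  8 → cabin 3 (new)  [load 8/13]
  7 → cabin 4 (new)  [load 7/13]
  7 → cabin 5 (new)  [load 7/13]
  4 → cabin 2  [load 12/13]
  3 → cabin 1  [load 13/13]
  3 → cabin 3  [load 11/13]
  3 → cabin 4  [load 10/13]
  3 → cabin 4  [load 13/13]
  3 → cabin 5  [load 10/13]
  2 → cabin 3  [load 13/13]
5 cabins opened.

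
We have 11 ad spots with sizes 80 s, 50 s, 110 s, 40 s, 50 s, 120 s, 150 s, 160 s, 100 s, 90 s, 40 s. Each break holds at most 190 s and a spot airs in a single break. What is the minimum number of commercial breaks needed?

6

Total = 160 + 150 + 120 + 110 + 100 + 90 + 80 + 50 + 50 + 40 + 40 = 990 s.
Lower bound: ⌈990/190⌉ = 6 commercial breaks.
A packing using 6 commercial breaks:
  break 1: 160 = 160
  break 2: 150 + 40 = 190
  break 3: 120 + 50 = 170
  break 4: 110 + 80 = 190
  break 5: 100 + 90 = 190
  break 6: 50 + 40 = 90
This matches the lower bound, so 6 is optimal.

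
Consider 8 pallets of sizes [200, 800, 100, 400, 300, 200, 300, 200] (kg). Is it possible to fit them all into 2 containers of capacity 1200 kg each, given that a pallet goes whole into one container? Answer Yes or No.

Total = 2500 kg; ⌈2500/1200⌉ = 3.
At least 3 containers are required, but only 2 are allowed.

No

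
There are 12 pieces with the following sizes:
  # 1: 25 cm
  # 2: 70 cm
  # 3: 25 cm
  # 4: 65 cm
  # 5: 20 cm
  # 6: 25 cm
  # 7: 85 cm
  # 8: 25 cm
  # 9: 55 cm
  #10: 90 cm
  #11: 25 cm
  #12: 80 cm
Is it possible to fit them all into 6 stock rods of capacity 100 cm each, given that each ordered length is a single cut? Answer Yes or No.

Total = 590 cm; ⌈590/100⌉ = 6.
The bound of 6 does not rule out 6, but exhaustive search shows no assignment into 6 stock rods of capacity 100 cm exists — the minimum is 7.

No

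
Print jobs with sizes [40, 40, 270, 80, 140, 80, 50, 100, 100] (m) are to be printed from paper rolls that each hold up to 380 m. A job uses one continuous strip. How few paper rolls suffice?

3

Total = 270 + 140 + 100 + 100 + 80 + 80 + 50 + 40 + 40 = 900 m.
Lower bound: ⌈900/380⌉ = 3 paper rolls.
A packing using 3 paper rolls:
  roll 1: 270 + 100 = 370
  roll 2: 140 + 100 + 80 + 50 = 370
  roll 3: 80 + 40 + 40 = 160
This matches the lower bound, so 3 is optimal.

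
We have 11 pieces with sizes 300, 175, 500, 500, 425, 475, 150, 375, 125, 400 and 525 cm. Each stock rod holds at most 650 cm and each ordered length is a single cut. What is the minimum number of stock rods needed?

8

Total = 525 + 500 + 500 + 475 + 425 + 400 + 375 + 300 + 175 + 150 + 125 = 3950 cm.
Lower bound: ⌈3950/650⌉ = 7 stock rods.
A packing using 8 stock rods:
  stock rod 1: 525 + 125 = 650
  stock rod 2: 500 + 150 = 650
  stock rod 3: 500 = 500
  stock rod 4: 475 + 175 = 650
  stock rod 5: 425 = 425
  stock rod 6: 400 = 400
  stock rod 7: 375 = 375
  stock rod 8: 300 = 300
No arrangement into 7 stock rods stays within capacity, so 8 is optimal.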